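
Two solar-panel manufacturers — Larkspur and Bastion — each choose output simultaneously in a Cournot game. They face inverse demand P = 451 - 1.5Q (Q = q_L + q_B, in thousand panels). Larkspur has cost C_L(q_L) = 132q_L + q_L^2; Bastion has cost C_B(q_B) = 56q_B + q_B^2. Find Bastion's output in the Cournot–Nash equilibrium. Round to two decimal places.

Larkspur's profit: π_L = (451 - 1.5Q)q_L - (132q_L + q_L²). Setting ∂π_L/∂q_L = 0: 319 - 5q_L - (3/2)(q_B) = 0.
Bastion's first-order condition: 395 - 5q_B - (3/2)(q_L) = 0.
Rearranging gives the reaction functions q_L = (319 - (3/2)q_B)/5 and q_B = (395 - (3/2)q_L)/5.
Substituting one into the other gives q_L = 44.0659 and q_B = 65.7802.

65.78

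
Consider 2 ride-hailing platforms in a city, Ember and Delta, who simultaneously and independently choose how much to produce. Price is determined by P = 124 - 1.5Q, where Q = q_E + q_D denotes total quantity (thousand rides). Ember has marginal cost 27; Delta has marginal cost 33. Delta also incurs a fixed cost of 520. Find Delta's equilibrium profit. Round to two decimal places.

15.19

Ember's profit: π_E = (124 - 1.5Q)q_E - (27q_E). Setting ∂π_E/∂q_E = 0: 97 - 3q_E - (3/2)(q_D) = 0.
Delta's first-order condition: 91 - 3q_D - (3/2)(q_E) = 0.
Best responses: q_E = (97 - (3/2)q_D)/3, q_D = (91 - (3/2)q_E)/3.
Solving the pair: q_E = 206/9, q_D = 170/9.
Price P = 124 - (3/2)·(376/9) = 184/3.
Delta's profit: (184/3 - 33)·(170/9) - 520 = 410/27.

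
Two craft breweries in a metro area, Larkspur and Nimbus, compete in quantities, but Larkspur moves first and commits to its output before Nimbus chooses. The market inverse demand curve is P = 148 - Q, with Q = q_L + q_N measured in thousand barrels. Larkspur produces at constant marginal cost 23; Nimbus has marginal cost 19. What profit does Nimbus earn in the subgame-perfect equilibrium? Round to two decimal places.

Solve by backward induction. Given q_L, the follower Nimbus maximises π_N = (148 - q_L - q_N)q_N - 19q_N.
Setting the follower's marginal profit to zero, 129 - q_L - 2q_N = 0, i.e. q_N = (129 - q_L)/2.
Larkspur substitutes q_N(q_L) into its own profit: π_L = q_L(148 - q_L - (129 - q_L)/2) - 23q_L = (167/2 - (1/2)q_L)q_L - 23q_L.
Leader FOC: 121/2 - q_L = 0, so q_L = 121/2.
Then q_N = (129 - 121/2)/2 = 137/4.
Price P = 148 - 379/4 = 213/4.
Nimbus's profit: (213/4 - 19)·(137/4) = 1173.0625.

1173.06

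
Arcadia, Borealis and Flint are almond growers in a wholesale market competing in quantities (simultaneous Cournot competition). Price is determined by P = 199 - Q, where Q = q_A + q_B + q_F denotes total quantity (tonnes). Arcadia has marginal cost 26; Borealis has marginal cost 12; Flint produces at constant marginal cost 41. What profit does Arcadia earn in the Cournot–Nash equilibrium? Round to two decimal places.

1892.25

Arcadia's profit: π_A = (199 - Q)q_A - (26q_A). Setting ∂π_A/∂q_A = 0: 173 - 2q_A - (q_B + q_F) = 0.
Borealis's profit: π_B = (199 - Q)q_B - (12q_B). Setting ∂π_B/∂q_B = 0: 187 - 2q_B - (q_A + q_F) = 0.
Flint's first-order condition: 158 - 2q_F - (q_A + q_B) = 0.
Summing all 3 equations gives 518 − 4Q = 0, hence Q = 259/2.
Back-substituting: q_A = (173 − 259/2) = 87/2, q_B = (187 − 259/2) = 115/2, q_F = (158 − 259/2) = 57/2.
Price P = 199 - 259/2 = 139/2.
Arcadia's profit: (139/2 - 26)·(87/2) = 1892.2500.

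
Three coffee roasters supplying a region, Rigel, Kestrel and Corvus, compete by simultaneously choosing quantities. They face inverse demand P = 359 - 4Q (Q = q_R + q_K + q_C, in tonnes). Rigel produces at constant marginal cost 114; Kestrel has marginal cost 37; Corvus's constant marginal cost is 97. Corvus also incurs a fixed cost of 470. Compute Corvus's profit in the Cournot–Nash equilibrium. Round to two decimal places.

Rigel's profit: π_R = (359 - 4Q)q_R - (114q_R). Setting ∂π_R/∂q_R = 0: 245 - 8q_R - 4(q_K + q_C) = 0.
Kestrel's first-order condition: 322 - 8q_K - 4(q_R + q_C) = 0.
Corvus's first-order condition: 262 - 8q_C - 4(q_R + q_K) = 0.
Adding the 3 first-order conditions: 829 − 16Q = 0, so Q = 829/16.
Back-substituting: q_R = (245 − 829/4)/4 = 151/16, q_K = (322 − 829/4)/4 = 459/16, q_C = (262 − 829/4)/4 = 219/16.
Price P = 359 - 4·(829/16) = 607/4.
Corvus's profit: (607/4 - 97)·(219/16) - 470 = 279.3906.

279.39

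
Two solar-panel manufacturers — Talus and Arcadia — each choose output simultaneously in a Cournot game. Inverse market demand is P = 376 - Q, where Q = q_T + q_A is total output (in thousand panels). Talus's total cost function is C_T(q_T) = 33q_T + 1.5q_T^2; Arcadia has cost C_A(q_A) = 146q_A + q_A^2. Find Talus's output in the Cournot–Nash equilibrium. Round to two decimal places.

60.11

Talus's profit: π_T = (376 - Q)q_T - (33q_T + (3/2)q_T²). Setting ∂π_T/∂q_T = 0: 343 - 5q_T - (q_A) = 0.
Arcadia's first-order condition: 230 - 4q_A - (q_T) = 0.
Best responses: q_T = (343 - q_A)/5, q_A = (230 - q_T)/4.
Solving the pair: q_T = 1142/19, q_A = 807/19.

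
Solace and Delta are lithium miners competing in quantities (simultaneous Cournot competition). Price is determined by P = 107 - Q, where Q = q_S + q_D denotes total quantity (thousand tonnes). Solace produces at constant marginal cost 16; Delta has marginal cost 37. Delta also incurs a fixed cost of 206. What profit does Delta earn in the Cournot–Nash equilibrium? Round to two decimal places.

Solace's profit: π_S = (107 - Q)q_S - (16q_S). Setting ∂π_S/∂q_S = 0: 91 - 2q_S - (q_D) = 0.
Delta's first-order condition: 70 - 2q_D - (q_S) = 0.
So q_S = (91 - q_D)/2 and q_D = (70 - q_S)/2.
Substituting one into the other gives q_S = 112/3 and q_D = 49/3.
Price P = 107 - 161/3 = 160/3.
Delta's profit: (160/3 - 37)·(49/3) - 206 = 547/9.

60.78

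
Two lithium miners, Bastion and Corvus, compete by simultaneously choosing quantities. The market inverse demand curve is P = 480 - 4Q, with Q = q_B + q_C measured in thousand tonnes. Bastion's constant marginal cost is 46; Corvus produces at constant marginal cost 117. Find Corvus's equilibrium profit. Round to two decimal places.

Bastion's profit: π_B = (480 - 4Q)q_B - (46q_B). Setting ∂π_B/∂q_B = 0: 434 - 8q_B - 4(q_C) = 0.
Corvus's profit: π_C = (480 - 4Q)q_C - (117q_C). Setting ∂π_C/∂q_C = 0: 363 - 8q_C - 4(q_B) = 0.
Rearranging gives the reaction functions q_B = (434 - 4q_C)/8 and q_C = (363 - 4q_B)/8.
Solving the pair: q_B = 505/12, q_C = 73/3.
Price P = 480 - 4·(797/12) = 643/3.
Corvus's profit: (643/3 - 117)·(73/3) = 2368.4444.

2368.44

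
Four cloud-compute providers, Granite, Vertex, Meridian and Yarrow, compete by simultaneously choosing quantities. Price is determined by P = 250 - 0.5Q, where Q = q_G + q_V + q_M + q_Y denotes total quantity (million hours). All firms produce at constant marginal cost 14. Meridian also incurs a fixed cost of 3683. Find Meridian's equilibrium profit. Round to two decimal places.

772.68

Each firm earns π_i = (250 - 0.5Q)q_i - 14q_i.
First-order condition (treating rivals' output as given): 236 - q_i - (1/2)·Σ_{j≠i} q_j = 0.
With identical firms every q_j equals q_i, so Σ_{j≠i} q_j = 3q_i and 236 = (5/2)q_i, giving q_i = 472/5.
Price P = 250 - (1/2)·(1888/5) = 306/5.
Meridian's profit: (306/5 - 14)·(472/5) - 3683 = 772.6800.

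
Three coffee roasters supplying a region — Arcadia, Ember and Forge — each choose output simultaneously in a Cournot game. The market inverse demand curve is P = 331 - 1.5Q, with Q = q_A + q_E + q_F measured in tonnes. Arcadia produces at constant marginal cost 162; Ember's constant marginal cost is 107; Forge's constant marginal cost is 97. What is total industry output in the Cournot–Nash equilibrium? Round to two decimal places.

104.50

Arcadia's profit: π_A = (331 - 1.5Q)q_A - (162q_A). Setting ∂π_A/∂q_A = 0: 169 - 3q_A - (3/2)(q_E + q_F) = 0.
Ember's profit: π_E = (331 - 1.5Q)q_E - (107q_E). Setting ∂π_E/∂q_E = 0: 224 - 3q_E - (3/2)(q_A + q_F) = 0.
Forge's profit: π_F = (331 - 1.5Q)q_F - (97q_F). Setting ∂π_F/∂q_F = 0: 234 - 3q_F - (3/2)(q_A + q_E) = 0.
Adding the 3 conditions: 627 − 3Q − 3Q = 0, i.e. Q = 209/2.
Back-substituting: q_A = (169 − 627/4)/(3/2) = 49/6, q_E = (224 − 627/4)/(3/2) = 269/6, q_F = (234 − 627/4)/(3/2) = 103/2.
Total output Q = 49/6 + 269/6 + 103/2 = 209/2.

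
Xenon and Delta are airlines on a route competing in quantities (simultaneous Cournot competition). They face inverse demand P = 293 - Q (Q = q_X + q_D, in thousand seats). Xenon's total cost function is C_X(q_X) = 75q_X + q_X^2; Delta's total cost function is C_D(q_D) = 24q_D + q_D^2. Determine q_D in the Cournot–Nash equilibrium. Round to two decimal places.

57.20

Xenon's profit: π_X = (293 - Q)q_X - (75q_X + q_X²). Setting ∂π_X/∂q_X = 0: 218 - 4q_X - (q_D) = 0.
Delta's first-order condition: 269 - 4q_D - (q_X) = 0.
Best responses: q_X = (218 - q_D)/4, q_D = (269 - q_X)/4.
Solving the pair: q_X = 201/5, q_D = 286/5.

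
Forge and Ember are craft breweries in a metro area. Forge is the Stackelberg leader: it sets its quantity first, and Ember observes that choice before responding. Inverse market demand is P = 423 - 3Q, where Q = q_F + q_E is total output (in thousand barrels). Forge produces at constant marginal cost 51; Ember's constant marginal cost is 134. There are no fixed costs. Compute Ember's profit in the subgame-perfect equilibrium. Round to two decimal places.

315.19

The follower Ember best-responds to any q_F: π_E = (423 - 3Q)q_E - 134q_E.
Setting the follower's marginal profit to zero, 289 - 3q_F - 6q_E = 0, i.e. q_E = (289 - 3q_F)/6.
The leader anticipates this reaction. Substituting into P = 423 - 3Q gives P = 557/2 - (3/2)q_F, so π_F = (557/2 - (3/2)q_F)q_F - 51q_F.
The leader's first-order condition 455/2 - 3q_F = 0 yields q_F = 455/6.
Then q_E = (289 - 3·(455/6))/6 = 41/4.
Price P = 423 - 3·(1033/12) = 659/4.
Ember's profit: (659/4 - 134)·(41/4) = 315.1875.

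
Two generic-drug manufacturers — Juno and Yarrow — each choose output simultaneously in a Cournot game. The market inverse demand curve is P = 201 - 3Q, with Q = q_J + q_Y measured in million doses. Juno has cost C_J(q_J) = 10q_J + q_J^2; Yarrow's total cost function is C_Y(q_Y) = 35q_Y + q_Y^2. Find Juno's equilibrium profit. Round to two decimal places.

1402.84

Juno's profit: π_J = (201 - 3Q)q_J - (10q_J + q_J²). Setting ∂π_J/∂q_J = 0: 191 - 8q_J - 3(q_Y) = 0.
Yarrow's profit: π_Y = (201 - 3Q)q_Y - (35q_Y + q_Y²). Setting ∂π_Y/∂q_Y = 0: 166 - 8q_Y - 3(q_J) = 0.
So q_J = (191 - 3q_Y)/8 and q_Y = (166 - 3q_J)/8.
Solving the pair: q_J = 206/11, q_Y = 151/11.
Price P = 201 - 3·(357/11) = 1140/11.
Juno's profit: (1140/11)·(206/11) - 10·(206/11) - (206/11)² = 1402.8430.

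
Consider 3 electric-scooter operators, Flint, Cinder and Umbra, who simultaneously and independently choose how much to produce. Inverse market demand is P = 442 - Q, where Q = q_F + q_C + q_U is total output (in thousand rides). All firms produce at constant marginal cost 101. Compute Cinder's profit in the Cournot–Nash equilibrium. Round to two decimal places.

7267.56

A representative firm's profit is π_i = q_i(442 - Q) - 101q_i.
Setting ∂π_i/∂q_i = 0 with rivals' quantities fixed: 341 - 2q_i - Σ_{j≠i} q_j = 0.
By symmetry each firm produces the same amount; substituting Σ_{j≠i} q_j = 2q_i yields q_i = 341/4.
Price P = 442 - 1023/4 = 745/4.
Cinder's profit: (745/4 - 101)·(341/4) = 7267.5625.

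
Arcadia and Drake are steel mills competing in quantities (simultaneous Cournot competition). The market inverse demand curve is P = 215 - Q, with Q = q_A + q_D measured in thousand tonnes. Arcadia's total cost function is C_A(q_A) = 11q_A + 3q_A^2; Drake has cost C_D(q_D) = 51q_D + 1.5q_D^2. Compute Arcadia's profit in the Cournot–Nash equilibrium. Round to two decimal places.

Arcadia's profit: π_A = (215 - Q)q_A - (11q_A + 3q_A²). Setting ∂π_A/∂q_A = 0: 204 - 8q_A - (q_D) = 0.
Drake's first-order condition: 164 - 5q_D - (q_A) = 0.
Best responses: q_A = (204 - q_D)/8, q_D = (164 - q_A)/5.
Substituting one into the other gives q_A = 856/39 and q_D = 1108/39.
Price P = 215 - 1964/39 = 164.6410.
Arcadia's profit: 164.6410·(856/39) - 11·(856/39) - 3(856/39)² = 1926.9849.

1926.98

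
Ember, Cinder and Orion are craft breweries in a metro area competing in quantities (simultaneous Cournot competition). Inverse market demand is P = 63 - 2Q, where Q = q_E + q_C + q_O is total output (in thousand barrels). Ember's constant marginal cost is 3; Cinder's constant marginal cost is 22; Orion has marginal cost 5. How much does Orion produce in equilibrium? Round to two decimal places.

Ember's profit: π_E = (63 - 2Q)q_E - (3q_E). Setting ∂π_E/∂q_E = 0: 60 - 4q_E - 2(q_C + q_O) = 0.
Cinder's profit: π_C = (63 - 2Q)q_C - (22q_C). Setting ∂π_C/∂q_C = 0: 41 - 4q_C - 2(q_E + q_O) = 0.
Orion's profit: π_O = (63 - 2Q)q_O - (5q_O). Setting ∂π_O/∂q_O = 0: 58 - 4q_O - 2(q_E + q_C) = 0.
Adding the 3 conditions: 159 − 4Q − 4Q = 0, i.e. Q = 159/8.
Back-substituting: q_E = (60 − 159/4)/2 = 81/8, q_C = (41 − 159/4)/2 = 5/8, q_O = (58 − 159/4)/2 = 73/8.

9.13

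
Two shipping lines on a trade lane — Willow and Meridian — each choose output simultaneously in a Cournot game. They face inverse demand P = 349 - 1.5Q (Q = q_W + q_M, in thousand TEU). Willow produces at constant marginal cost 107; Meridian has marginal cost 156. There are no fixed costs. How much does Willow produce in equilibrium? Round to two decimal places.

Willow's profit: π_W = (349 - 1.5Q)q_W - (107q_W). Setting ∂π_W/∂q_W = 0: 242 - 3q_W - (3/2)(q_M) = 0.
Meridian's profit: π_M = (349 - 1.5Q)q_M - (156q_M). Setting ∂π_M/∂q_M = 0: 193 - 3q_M - (3/2)(q_W) = 0.
So q_W = (242 - (3/2)q_M)/3 and q_M = (193 - (3/2)q_W)/3.
Solving the pair: q_W = 194/3, q_M = 32.

64.67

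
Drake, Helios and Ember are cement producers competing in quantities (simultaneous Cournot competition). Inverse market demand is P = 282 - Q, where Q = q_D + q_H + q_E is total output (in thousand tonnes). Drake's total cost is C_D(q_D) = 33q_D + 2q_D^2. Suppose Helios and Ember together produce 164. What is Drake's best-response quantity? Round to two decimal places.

With rivals' combined output fixed at 164, Drake's profit is π_D = (282 - 164 - q_D)q_D - (33q_D + 2q_D²) = (118 - q_D)q_D - (33q_D + 2q_D²).
∂π_D/∂q_D = 85 - 6q_D = 0, so q_D = 85/6.

14.17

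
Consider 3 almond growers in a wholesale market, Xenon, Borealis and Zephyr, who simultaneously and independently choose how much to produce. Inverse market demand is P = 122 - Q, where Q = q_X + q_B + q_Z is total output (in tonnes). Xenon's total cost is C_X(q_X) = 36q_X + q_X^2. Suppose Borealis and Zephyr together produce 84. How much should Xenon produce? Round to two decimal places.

With rivals' combined output fixed at 84, Xenon's profit is π_X = (122 - 84 - q_X)q_X - (36q_X + q_X²) = (38 - q_X)q_X - (36q_X + q_X²).
∂π_X/∂q_X = 2 - 4q_X = 0, so q_X = 1/2.

0.50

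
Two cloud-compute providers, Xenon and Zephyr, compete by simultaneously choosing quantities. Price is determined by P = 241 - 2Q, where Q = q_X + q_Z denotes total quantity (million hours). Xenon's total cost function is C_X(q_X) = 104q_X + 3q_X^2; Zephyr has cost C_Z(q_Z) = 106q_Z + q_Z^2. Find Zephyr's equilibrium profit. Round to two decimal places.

1107.57

Xenon's profit: π_X = (241 - 2Q)q_X - (104q_X + 3q_X²). Setting ∂π_X/∂q_X = 0: 137 - 10q_X - 2(q_Z) = 0.
Zephyr's first-order condition: 135 - 6q_Z - 2(q_X) = 0.
So q_X = (137 - 2q_Z)/10 and q_Z = (135 - 2q_X)/6.
Solving the pair: q_X = 69/7, q_Z = 269/14.
Price P = 241 - 2·(407/14) = 1280/7.
Zephyr's profit: (1280/7)·(269/14) - 106·(269/14) - (269/14)² = 1107.5663.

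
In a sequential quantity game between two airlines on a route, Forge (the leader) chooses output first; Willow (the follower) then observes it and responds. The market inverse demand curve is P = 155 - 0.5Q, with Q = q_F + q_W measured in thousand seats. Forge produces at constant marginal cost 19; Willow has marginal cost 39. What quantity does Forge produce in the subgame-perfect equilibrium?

Solve by backward induction. Given q_F, the follower Willow maximises π_W = (155 - (1/2)q_F - (1/2)q_W)q_W - 39q_W.
Setting the follower's marginal profit to zero, 116 - (1/2)q_F - q_W = 0, i.e. q_W = (116 - (1/2)q_F).
Forge substitutes q_W(q_F) into its own profit: π_F = q_F(155 - (1/2)q_F - (116 - (1/2)q_F)/2) - 19q_F = (97 - (1/4)q_F)q_F - 19q_F.
Leader FOC: 78 - (1/2)q_F = 0, so q_F = 156.
Then q_W = (116 - (1/2)·156) = 38.

156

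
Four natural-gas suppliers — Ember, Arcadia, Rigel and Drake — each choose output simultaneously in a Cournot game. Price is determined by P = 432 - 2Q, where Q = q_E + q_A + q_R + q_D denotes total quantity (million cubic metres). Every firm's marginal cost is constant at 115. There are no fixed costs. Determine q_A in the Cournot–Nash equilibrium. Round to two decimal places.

31.70

Each firm earns π_i = (432 - 2Q)q_i - 115q_i.
Setting ∂π_i/∂q_i = 0 with rivals' quantities fixed: 317 - 4q_i - 2·Σ_{j≠i} q_j = 0.
With identical firms every q_j equals q_i, so Σ_{j≠i} q_j = 3q_i and 317 = 10q_i, giving q_i = 317/10.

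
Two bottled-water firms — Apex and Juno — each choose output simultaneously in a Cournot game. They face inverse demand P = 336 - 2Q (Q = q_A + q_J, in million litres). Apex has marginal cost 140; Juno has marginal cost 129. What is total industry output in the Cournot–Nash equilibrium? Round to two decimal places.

67.17

Apex's profit: π_A = (336 - 2Q)q_A - (140q_A). Setting ∂π_A/∂q_A = 0: 196 - 4q_A - 2(q_J) = 0.
Juno's first-order condition: 207 - 4q_J - 2(q_A) = 0.
Rearranging gives the reaction functions q_A = (196 - 2q_J)/4 and q_J = (207 - 2q_A)/4.
Solving the pair: q_A = 185/6, q_J = 109/3.
Total output Q = 185/6 + 109/3 = 403/6.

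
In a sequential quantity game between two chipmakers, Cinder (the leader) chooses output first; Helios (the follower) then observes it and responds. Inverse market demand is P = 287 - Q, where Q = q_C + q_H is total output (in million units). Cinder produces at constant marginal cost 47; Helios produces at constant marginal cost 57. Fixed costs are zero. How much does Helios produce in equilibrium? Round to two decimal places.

52.50

Solve by backward induction. Given q_C, the follower Helios maximises π_H = (287 - q_C - q_H)q_H - 57q_H.
∂π_H/∂q_H = 230 - q_C - 2q_H = 0 gives the reaction function q_H = (230 - q_C)/2.
The leader anticipates this reaction. Substituting into P = 287 - Q gives P = 172 - (1/2)q_C, so π_C = (172 - (1/2)q_C)q_C - 47q_C.
The leader's first-order condition 125 - q_C = 0 yields q_C = 125.
Then q_H = (230 - 125)/2 = 105/2.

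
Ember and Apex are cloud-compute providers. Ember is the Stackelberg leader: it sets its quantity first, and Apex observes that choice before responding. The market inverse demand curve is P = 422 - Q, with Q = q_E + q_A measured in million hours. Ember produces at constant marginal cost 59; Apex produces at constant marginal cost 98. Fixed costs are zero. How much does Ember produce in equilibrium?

201

The follower Apex best-responds to any q_E: π_A = (422 - Q)q_A - 98q_A.
∂π_A/∂q_A = 324 - q_E - 2q_A = 0 gives the reaction function q_A = (324 - q_E)/2.
Ember substitutes q_A(q_E) into its own profit: π_E = q_E(422 - q_E - (324 - q_E)/2) - 59q_E = (260 - (1/2)q_E)q_E - 59q_E.
Leader FOC: 201 - q_E = 0, so q_E = 201.
Then q_A = (324 - 201)/2 = 123/2.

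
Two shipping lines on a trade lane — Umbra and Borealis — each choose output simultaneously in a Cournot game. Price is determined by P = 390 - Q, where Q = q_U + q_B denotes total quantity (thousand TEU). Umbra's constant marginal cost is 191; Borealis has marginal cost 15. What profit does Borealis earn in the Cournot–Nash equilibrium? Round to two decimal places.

33733.44

Umbra's profit: π_U = (390 - Q)q_U - (191q_U). Setting ∂π_U/∂q_U = 0: 199 - 2q_U - (q_B) = 0.
Borealis's first-order condition: 375 - 2q_B - (q_U) = 0.
So q_U = (199 - q_B)/2 and q_B = (375 - q_U)/2.
Substituting one into the other gives q_U = 23/3 and q_B = 551/3.
Price P = 390 - 574/3 = 596/3.
Borealis's profit: (596/3 - 15)·(551/3) = 33733.4444.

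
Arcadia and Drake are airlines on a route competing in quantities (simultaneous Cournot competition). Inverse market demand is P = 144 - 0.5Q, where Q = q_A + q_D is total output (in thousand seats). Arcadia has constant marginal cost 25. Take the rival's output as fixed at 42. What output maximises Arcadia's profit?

98

With the rival's output fixed at 42, Arcadia's profit is π_A = (144 - (1/2)·42 - (1/2)q_A)q_A - (25q_A) = (123 - (1/2)q_A)q_A - (25q_A).
∂π_A/∂q_A = 98 - q_A = 0, so q_A = 98.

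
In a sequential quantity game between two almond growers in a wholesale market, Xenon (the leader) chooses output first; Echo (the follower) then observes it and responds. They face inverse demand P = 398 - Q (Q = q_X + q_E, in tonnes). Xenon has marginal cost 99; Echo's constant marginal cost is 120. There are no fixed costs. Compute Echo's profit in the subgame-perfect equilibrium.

3481

The follower Echo best-responds to any q_X: π_E = (398 - Q)q_E - 120q_E.
Setting the follower's marginal profit to zero, 278 - q_X - 2q_E = 0, i.e. q_E = (278 - q_X)/2.
The leader anticipates this reaction. Substituting into P = 398 - Q gives P = 259 - (1/2)q_X, so π_X = (259 - (1/2)q_X)q_X - 99q_X.
The leader's first-order condition 160 - q_X = 0 yields q_X = 160.
Then q_E = (278 - 160)/2 = 59.
Price P = 398 - 219 = 179.
Echo's profit: (179 - 120)·59 = 3481.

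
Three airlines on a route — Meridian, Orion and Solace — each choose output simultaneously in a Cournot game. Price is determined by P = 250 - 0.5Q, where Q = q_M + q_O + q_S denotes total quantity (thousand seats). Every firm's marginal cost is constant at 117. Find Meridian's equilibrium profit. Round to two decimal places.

A representative firm's profit is π_i = q_i(250 - 0.5Q) - 117q_i.
Setting ∂π_i/∂q_i = 0 with rivals' quantities fixed: 133 - q_i - (1/2)·Σ_{j≠i} q_j = 0.
By symmetry each firm produces the same amount; substituting Σ_{j≠i} q_j = 2q_i yields q_i = 133/2.
Price P = 250 - (1/2)·(399/2) = 601/4.
Meridian's profit: (601/4 - 117)·(133/2) = 2211.1250.

2211.13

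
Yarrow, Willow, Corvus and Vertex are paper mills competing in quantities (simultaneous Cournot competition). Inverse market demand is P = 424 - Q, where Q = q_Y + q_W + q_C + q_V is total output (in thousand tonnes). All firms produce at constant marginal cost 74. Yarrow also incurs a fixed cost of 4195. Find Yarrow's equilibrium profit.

Each firm earns π_i = (424 - Q)q_i - 74q_i.
First-order condition (treating rivals' output as given): 350 - 2q_i - Σ_{j≠i} q_j = 0.
With identical firms every q_j equals q_i, so Σ_{j≠i} q_j = 3q_i and 350 = 5q_i, giving q_i = 70.
Price P = 424 - 280 = 144.
Yarrow's profit: (144 - 74)·70 - 4195 = 705.

705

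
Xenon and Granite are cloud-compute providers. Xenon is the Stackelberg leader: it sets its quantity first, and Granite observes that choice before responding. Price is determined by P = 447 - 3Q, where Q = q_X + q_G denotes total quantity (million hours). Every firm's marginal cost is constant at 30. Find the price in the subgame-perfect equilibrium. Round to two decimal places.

134.25

Solve by backward induction. Given q_X, the follower Granite maximises π_G = (447 - 3q_X - 3q_G)q_G - 30q_G.
Setting the follower's marginal profit to zero, 417 - 3q_X - 6q_G = 0, i.e. q_G = (417 - 3q_X)/6.
The leader anticipates this reaction. Substituting into P = 447 - 3Q gives P = 477/2 - (3/2)q_X, so π_X = (477/2 - (3/2)q_X)q_X - 30q_X.
Leader FOC: 417/2 - 3q_X = 0, so q_X = 139/2.
Then q_G = (417 - 3·(139/2))/6 = 139/4.
Total output Q = 417/4, so price P = 447 - 3·(417/4) = 537/4.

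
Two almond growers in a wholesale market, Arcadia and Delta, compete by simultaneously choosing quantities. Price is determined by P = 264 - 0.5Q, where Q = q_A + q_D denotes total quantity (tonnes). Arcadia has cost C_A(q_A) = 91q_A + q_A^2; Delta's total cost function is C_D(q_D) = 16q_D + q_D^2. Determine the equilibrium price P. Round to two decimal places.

203.86

Arcadia's profit: π_A = (264 - 0.5Q)q_A - (91q_A + q_A²). Setting ∂π_A/∂q_A = 0: 173 - 3q_A - (1/2)(q_D) = 0.
Delta's profit: π_D = (264 - 0.5Q)q_D - (16q_D + q_D²). Setting ∂π_D/∂q_D = 0: 248 - 3q_D - (1/2)(q_A) = 0.
Best responses: q_A = (173 - (1/2)q_D)/3, q_D = (248 - (1/2)q_A)/3.
Substituting one into the other gives q_A = 316/7 and q_D = 526/7.
Total output Q = 842/7, so price P = 264 - (1/2)·(842/7) = 1427/7.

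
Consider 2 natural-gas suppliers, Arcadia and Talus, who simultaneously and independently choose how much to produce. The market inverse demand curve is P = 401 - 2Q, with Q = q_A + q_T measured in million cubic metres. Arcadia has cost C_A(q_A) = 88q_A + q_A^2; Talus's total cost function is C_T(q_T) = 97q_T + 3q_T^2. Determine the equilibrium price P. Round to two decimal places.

268.14

Arcadia's profit: π_A = (401 - 2Q)q_A - (88q_A + q_A²). Setting ∂π_A/∂q_A = 0: 313 - 6q_A - 2(q_T) = 0.
Talus's first-order condition: 304 - 10q_T - 2(q_A) = 0.
Best responses: q_A = (313 - 2q_T)/6, q_T = (304 - 2q_A)/10.
Substituting one into the other gives q_A = 1261/28 and q_T = 599/28.
Total output Q = 465/7, so price P = 401 - 2·(465/7) = 1877/7.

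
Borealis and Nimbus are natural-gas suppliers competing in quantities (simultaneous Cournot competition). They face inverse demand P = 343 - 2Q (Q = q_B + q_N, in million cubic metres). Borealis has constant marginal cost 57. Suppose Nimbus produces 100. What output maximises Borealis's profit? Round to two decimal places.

With the rival's output fixed at 100, Borealis's profit is π_B = (343 - 2·100 - 2q_B)q_B - (57q_B) = (143 - 2q_B)q_B - (57q_B).
∂π_B/∂q_B = 86 - 4q_B = 0, so q_B = 43/2.

21.50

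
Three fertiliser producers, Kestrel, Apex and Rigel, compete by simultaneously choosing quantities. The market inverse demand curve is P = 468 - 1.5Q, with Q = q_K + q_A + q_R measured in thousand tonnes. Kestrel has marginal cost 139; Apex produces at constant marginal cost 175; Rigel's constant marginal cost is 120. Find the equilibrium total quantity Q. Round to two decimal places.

Kestrel's profit: π_K = (468 - 1.5Q)q_K - (139q_K). Setting ∂π_K/∂q_K = 0: 329 - 3q_K - (3/2)(q_A + q_R) = 0.
Apex's first-order condition: 293 - 3q_A - (3/2)(q_K + q_R) = 0.
Rigel's profit: π_R = (468 - 1.5Q)q_R - (120q_R). Setting ∂π_R/∂q_R = 0: 348 - 3q_R - (3/2)(q_K + q_A) = 0.
Adding the 3 first-order conditions: 970 − 6Q = 0, so Q = 485/3.
Back-substituting: q_K = (329 − 485/2)/(3/2) = 173/3, q_A = (293 − 485/2)/(3/2) = 101/3, q_R = (348 − 485/2)/(3/2) = 211/3.
Total output Q = 173/3 + 101/3 + 211/3 = 485/3.

161.67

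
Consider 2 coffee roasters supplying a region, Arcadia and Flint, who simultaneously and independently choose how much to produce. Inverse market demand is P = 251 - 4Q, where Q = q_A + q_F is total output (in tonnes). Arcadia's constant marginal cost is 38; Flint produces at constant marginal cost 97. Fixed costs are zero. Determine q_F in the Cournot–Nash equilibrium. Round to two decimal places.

7.92

Arcadia's profit: π_A = (251 - 4Q)q_A - (38q_A). Setting ∂π_A/∂q_A = 0: 213 - 8q_A - 4(q_F) = 0.
Flint's profit: π_F = (251 - 4Q)q_F - (97q_F). Setting ∂π_F/∂q_F = 0: 154 - 8q_F - 4(q_A) = 0.
Best responses: q_A = (213 - 4q_F)/8, q_F = (154 - 4q_A)/8.
Substituting one into the other gives q_A = 68/3 and q_F = 95/12.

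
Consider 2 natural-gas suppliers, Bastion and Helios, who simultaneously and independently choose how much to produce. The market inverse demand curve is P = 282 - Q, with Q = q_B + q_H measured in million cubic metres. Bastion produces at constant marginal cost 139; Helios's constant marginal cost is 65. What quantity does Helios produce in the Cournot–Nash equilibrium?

97

Bastion's profit: π_B = (282 - Q)q_B - (139q_B). Setting ∂π_B/∂q_B = 0: 143 - 2q_B - (q_H) = 0.
Helios's profit: π_H = (282 - Q)q_H - (65q_H). Setting ∂π_H/∂q_H = 0: 217 - 2q_H - (q_B) = 0.
Best responses: q_B = (143 - q_H)/2, q_H = (217 - q_B)/2.
Substituting one into the other gives q_B = 23 and q_H = 97.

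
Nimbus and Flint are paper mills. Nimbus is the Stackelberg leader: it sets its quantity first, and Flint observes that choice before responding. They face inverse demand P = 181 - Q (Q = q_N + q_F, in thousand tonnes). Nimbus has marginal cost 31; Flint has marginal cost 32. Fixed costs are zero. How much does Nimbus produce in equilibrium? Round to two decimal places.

75.50

The follower Flint best-responds to any q_N: π_F = (181 - Q)q_F - 32q_F.
Setting the follower's marginal profit to zero, 149 - q_N - 2q_F = 0, i.e. q_F = (149 - q_N)/2.
The leader anticipates this reaction. Substituting into P = 181 - Q gives P = 213/2 - (1/2)q_N, so π_N = (213/2 - (1/2)q_N)q_N - 31q_N.
The leader's first-order condition 151/2 - q_N = 0 yields q_N = 151/2.
Then q_F = (149 - 151/2)/2 = 147/4.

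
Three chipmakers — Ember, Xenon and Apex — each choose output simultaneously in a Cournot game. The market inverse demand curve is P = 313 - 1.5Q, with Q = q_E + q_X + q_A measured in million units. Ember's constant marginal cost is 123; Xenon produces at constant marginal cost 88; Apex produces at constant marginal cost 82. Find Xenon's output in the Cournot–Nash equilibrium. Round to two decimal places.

Ember's profit: π_E = (313 - 1.5Q)q_E - (123q_E). Setting ∂π_E/∂q_E = 0: 190 - 3q_E - (3/2)(q_X + q_A) = 0.
Xenon's first-order condition: 225 - 3q_X - (3/2)(q_E + q_A) = 0.
Apex's profit: π_A = (313 - 1.5Q)q_A - (82q_A). Setting ∂π_A/∂q_A = 0: 231 - 3q_A - (3/2)(q_E + q_X) = 0.
Summing all 3 equations gives 646 − 6Q = 0, hence Q = 323/3.
Back-substituting: q_E = (190 − 323/2)/(3/2) = 19, q_X = (225 − 323/2)/(3/2) = 127/3, q_A = (231 − 323/2)/(3/2) = 139/3.

42.33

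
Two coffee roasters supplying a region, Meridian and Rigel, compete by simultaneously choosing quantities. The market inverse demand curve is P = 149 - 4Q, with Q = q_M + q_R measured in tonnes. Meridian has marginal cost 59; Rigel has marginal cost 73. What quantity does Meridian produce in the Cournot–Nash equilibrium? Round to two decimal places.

8.67

Meridian's profit: π_M = (149 - 4Q)q_M - (59q_M). Setting ∂π_M/∂q_M = 0: 90 - 8q_M - 4(q_R) = 0.
Rigel's first-order condition: 76 - 8q_R - 4(q_M) = 0.
Best responses: q_M = (90 - 4q_R)/8, q_R = (76 - 4q_M)/8.
Solving the pair: q_M = 26/3, q_R = 31/6.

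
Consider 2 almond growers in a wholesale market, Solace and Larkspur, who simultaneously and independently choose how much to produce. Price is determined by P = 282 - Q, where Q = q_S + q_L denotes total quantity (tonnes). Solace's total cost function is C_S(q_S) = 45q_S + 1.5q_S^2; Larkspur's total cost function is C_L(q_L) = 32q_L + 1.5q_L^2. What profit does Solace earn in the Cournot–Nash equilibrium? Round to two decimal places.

Solace's profit: π_S = (282 - Q)q_S - (45q_S + (3/2)q_S²). Setting ∂π_S/∂q_S = 0: 237 - 5q_S - (q_L) = 0.
Larkspur's profit: π_L = (282 - Q)q_L - (32q_L + (3/2)q_L²). Setting ∂π_L/∂q_L = 0: 250 - 5q_L - (q_S) = 0.
Best responses: q_S = (237 - q_L)/5, q_L = (250 - q_S)/5.
Substituting one into the other gives q_S = 935/24 and q_L = 1013/24.
Price P = 282 - 487/6 = 1205/6.
Solace's profit: (1205/6)·(935/24) - 45·(935/24) - (3/2)(935/24)² = 3794.3793.

3794.38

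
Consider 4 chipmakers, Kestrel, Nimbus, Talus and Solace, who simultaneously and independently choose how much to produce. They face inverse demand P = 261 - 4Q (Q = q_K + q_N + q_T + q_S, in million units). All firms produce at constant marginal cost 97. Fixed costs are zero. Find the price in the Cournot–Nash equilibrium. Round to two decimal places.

Each firm earns π_i = (261 - 4Q)q_i - 97q_i.
Setting ∂π_i/∂q_i = 0 with rivals' quantities fixed: 164 - 8q_i - 4·Σ_{j≠i} q_j = 0.
With identical firms every q_j equals q_i, so Σ_{j≠i} q_j = 3q_i and 164 = 20q_i, giving q_i = 41/5.
Total output Q = 164/5, so price P = 261 - 4·(164/5) = 649/5.

129.80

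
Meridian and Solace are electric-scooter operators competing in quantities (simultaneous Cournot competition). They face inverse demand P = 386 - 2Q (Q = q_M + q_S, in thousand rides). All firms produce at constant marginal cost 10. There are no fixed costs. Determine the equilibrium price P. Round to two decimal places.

A representative firm's profit is π_i = q_i(386 - 2Q) - 10q_i.
First-order condition (treating rivals' output as given): 376 - 4q_i - 2q_j = 0.
With identical firms every q_j equals q_i, so q_j = q_i and 376 = 6q_i, giving q_i = 188/3.
Total output Q = 376/3, so price P = 386 - 2·(376/3) = 406/3.

135.33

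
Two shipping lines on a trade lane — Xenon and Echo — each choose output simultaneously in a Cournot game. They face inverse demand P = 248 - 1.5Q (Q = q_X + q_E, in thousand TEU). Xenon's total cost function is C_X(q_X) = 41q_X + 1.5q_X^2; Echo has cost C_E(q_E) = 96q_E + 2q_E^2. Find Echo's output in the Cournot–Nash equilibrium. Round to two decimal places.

Xenon's profit: π_X = (248 - 1.5Q)q_X - (41q_X + (3/2)q_X²). Setting ∂π_X/∂q_X = 0: 207 - 6q_X - (3/2)(q_E) = 0.
Echo's first-order condition: 152 - 7q_E - (3/2)(q_X) = 0.
Rearranging gives the reaction functions q_X = (207 - (3/2)q_E)/6 and q_E = (152 - (3/2)q_X)/7.
Substituting one into the other gives q_X = 1628/53 and q_E = 802/53.

15.13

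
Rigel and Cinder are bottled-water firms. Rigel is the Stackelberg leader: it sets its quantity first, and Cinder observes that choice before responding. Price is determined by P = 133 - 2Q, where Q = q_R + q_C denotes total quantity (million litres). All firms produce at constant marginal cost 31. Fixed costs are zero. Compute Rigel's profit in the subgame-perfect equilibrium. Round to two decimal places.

The follower Cinder best-responds to any q_R: π_C = (133 - 2Q)q_C - 31q_C.
∂π_C/∂q_C = 102 - 2q_R - 4q_C = 0 gives the reaction function q_C = (102 - 2q_R)/4.
The leader anticipates this reaction. Substituting into P = 133 - 2Q gives P = 82 - q_R, so π_R = (82 - q_R)q_R - 31q_R.
The leader's first-order condition 51 - 2q_R = 0 yields q_R = 51/2.
Then q_C = (102 - 2·(51/2))/4 = 51/4.
Price P = 133 - 2·(153/4) = 113/2.
Rigel's profit: (113/2 - 31)·(51/2) = 650.2500.

650.25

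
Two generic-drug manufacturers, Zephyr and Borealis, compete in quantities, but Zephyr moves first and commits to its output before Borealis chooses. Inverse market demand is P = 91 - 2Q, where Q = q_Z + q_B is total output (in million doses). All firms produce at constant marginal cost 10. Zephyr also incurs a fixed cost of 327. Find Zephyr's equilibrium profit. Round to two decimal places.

The follower Borealis best-responds to any q_Z: π_B = (91 - 2Q)q_B - 10q_B.
Follower FOC: 81 - 2q_Z - 4q_B = 0, so q_B(q_Z) = (81 - 2q_Z)/4.
The leader anticipates this reaction. Substituting into P = 91 - 2Q gives P = 101/2 - q_Z, so π_Z = (101/2 - q_Z)q_Z - 10q_Z.
Leader FOC: 81/2 - 2q_Z = 0, so q_Z = 81/4.
Then q_B = (81 - 2·(81/4))/4 = 81/8.
Price P = 91 - 2·(243/8) = 121/4.
Zephyr's profit: (121/4 - 10)·(81/4) - 327 = 1329/16.

83.06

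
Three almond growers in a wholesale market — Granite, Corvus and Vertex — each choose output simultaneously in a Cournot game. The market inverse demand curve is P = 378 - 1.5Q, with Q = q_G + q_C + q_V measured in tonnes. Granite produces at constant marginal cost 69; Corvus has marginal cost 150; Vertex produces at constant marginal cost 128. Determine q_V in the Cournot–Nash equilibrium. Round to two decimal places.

Granite's profit: π_G = (378 - 1.5Q)q_G - (69q_G). Setting ∂π_G/∂q_G = 0: 309 - 3q_G - (3/2)(q_C + q_V) = 0.
Corvus's profit: π_C = (378 - 1.5Q)q_C - (150q_C). Setting ∂π_C/∂q_C = 0: 228 - 3q_C - (3/2)(q_G + q_V) = 0.
Vertex's first-order condition: 250 - 3q_V - (3/2)(q_G + q_C) = 0.
Adding the 3 first-order conditions: 787 − 6Q = 0, so Q = 787/6.
Back-substituting: q_G = (309 − 787/4)/(3/2) = 449/6, q_C = (228 − 787/4)/(3/2) = 125/6, q_V = (250 − 787/4)/(3/2) = 71/2.

35.50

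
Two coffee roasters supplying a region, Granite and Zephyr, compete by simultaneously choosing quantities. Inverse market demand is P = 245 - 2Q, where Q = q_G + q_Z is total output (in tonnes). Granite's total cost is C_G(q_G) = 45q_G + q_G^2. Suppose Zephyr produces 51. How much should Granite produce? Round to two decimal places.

With the rival's output fixed at 51, Granite's profit is π_G = (245 - 2·51 - 2q_G)q_G - (45q_G + q_G²) = (143 - 2q_G)q_G - (45q_G + q_G²).
∂π_G/∂q_G = 98 - 6q_G = 0, so q_G = 49/3.

16.33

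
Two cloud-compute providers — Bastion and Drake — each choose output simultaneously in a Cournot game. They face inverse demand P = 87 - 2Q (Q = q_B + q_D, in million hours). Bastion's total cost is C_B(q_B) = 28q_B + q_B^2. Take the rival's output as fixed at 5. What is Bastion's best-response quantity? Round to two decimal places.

8.17

With the rival's output fixed at 5, Bastion's profit is π_B = (87 - 2·5 - 2q_B)q_B - (28q_B + q_B²) = (77 - 2q_B)q_B - (28q_B + q_B²).
∂π_B/∂q_B = 49 - 6q_B = 0, so q_B = 49/6.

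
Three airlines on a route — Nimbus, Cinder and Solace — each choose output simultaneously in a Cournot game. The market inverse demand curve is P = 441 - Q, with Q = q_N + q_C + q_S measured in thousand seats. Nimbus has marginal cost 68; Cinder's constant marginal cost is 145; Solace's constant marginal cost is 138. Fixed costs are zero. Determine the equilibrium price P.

198

Nimbus's profit: π_N = (441 - Q)q_N - (68q_N). Setting ∂π_N/∂q_N = 0: 373 - 2q_N - (q_C + q_S) = 0.
Cinder's first-order condition: 296 - 2q_C - (q_N + q_S) = 0.
Solace's first-order condition: 303 - 2q_S - (q_N + q_C) = 0.
Adding the 3 first-order conditions: 972 − 4Q = 0, so Q = 243.
Back-substituting: q_N = (373 − 243) = 130, q_C = (296 − 243) = 53, q_S = (303 − 243) = 60.
Total output Q = 243, so price P = 441 - 243 = 198.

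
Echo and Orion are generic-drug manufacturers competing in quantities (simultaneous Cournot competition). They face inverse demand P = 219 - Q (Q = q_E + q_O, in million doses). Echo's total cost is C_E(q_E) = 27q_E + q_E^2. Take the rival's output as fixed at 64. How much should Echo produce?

With the rival's output fixed at 64, Echo's profit is π_E = (219 - 64 - q_E)q_E - (27q_E + q_E²) = (155 - q_E)q_E - (27q_E + q_E²).
∂π_E/∂q_E = 128 - 4q_E = 0, so q_E = 32.

32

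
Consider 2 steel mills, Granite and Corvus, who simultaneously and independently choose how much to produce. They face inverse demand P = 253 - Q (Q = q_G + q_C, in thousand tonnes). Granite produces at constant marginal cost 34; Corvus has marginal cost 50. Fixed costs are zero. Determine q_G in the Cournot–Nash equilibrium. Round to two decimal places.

78.33

Granite's profit: π_G = (253 - Q)q_G - (34q_G). Setting ∂π_G/∂q_G = 0: 219 - 2q_G - (q_C) = 0.
Corvus's profit: π_C = (253 - Q)q_C - (50q_C). Setting ∂π_C/∂q_C = 0: 203 - 2q_C - (q_G) = 0.
So q_G = (219 - q_C)/2 and q_C = (203 - q_G)/2.
Substituting one into the other gives q_G = 235/3 and q_C = 187/3.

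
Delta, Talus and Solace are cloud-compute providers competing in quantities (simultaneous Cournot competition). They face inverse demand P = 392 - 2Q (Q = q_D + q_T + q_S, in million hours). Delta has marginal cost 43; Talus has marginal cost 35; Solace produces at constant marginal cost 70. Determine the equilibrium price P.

Delta's profit: π_D = (392 - 2Q)q_D - (43q_D). Setting ∂π_D/∂q_D = 0: 349 - 4q_D - 2(q_T + q_S) = 0.
Talus's first-order condition: 357 - 4q_T - 2(q_D + q_S) = 0.
Solace's first-order condition: 322 - 4q_S - 2(q_D + q_T) = 0.
Adding the 3 first-order conditions: 1028 − 8Q = 0, so Q = 257/2.
Back-substituting: q_D = (349 − 257)/2 = 46, q_T = (357 − 257)/2 = 50, q_S = (322 − 257)/2 = 65/2.
Total output Q = 257/2, so price P = 392 - 2·(257/2) = 135.

135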